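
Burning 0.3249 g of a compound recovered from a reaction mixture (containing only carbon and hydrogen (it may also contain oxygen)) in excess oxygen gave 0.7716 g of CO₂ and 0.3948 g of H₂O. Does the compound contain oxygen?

yes

mol C = 0.7716 g CO₂ ÷ 44.009 g/mol = 0.017533 mol
mol H = 2 × 0.3948 g H₂O ÷ 18.015 g/mol = 0.043830 mol
C and H account for only 0.25477 g of the 0.3249 g sample; the remaining 0.070133 g must be oxygen.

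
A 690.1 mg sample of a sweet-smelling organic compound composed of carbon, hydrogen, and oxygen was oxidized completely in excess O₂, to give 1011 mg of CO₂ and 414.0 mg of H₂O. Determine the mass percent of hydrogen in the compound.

6.71%

mol C = 1.011 g CO₂ ÷ 44.009 g/mol = 0.022973 mol
mol H = 2 × 0.4140 g H₂O ÷ 18.015 g/mol = 0.045962 mol
mass O = 0.6901 − (0.27592 + 0.046329) = 0.36785 g → mol O = 0.36785 ÷ 15.999 = 0.022992 mol
mass % H = 0.046329 g ÷ 0.6901 g × 100%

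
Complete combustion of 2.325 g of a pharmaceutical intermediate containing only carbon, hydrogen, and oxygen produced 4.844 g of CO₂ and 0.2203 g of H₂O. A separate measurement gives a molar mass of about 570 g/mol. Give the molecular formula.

mol C = 4.844 g CO₂ ÷ 44.009 g/mol = 0.11007 mol
mol H = 2 × 0.2203 g H₂O ÷ 18.015 g/mol = 0.024457 mol
mass O = 2.325 − (1.3220 + 0.024653) = 0.97832 g → mol O = 0.97832 ÷ 15.999 = 0.061149 mol
Divide by the smallest (0.024457 mol): C 4.500, H 1.000, O 2.500
Multiplying each by 2 gives whole numbers: C 9.00, H 2.00, O 5.00
Empirical formula: C9H2O5
Empirical-formula mass = 190.11 g/mol; 570 ÷ 190.11 ≈ 3, so the molecular formula is C27H6O15.

C27H6O15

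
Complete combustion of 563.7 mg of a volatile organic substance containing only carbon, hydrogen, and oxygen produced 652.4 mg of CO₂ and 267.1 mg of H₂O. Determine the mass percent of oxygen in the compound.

mol C = 0.6524 g CO₂ ÷ 44.009 g/mol = 0.014824 mol
mol H = 2 × 0.2671 g H₂O ÷ 18.015 g/mol = 0.029653 mol
mass O = 0.5637 − (0.17805 + 0.029890) = 0.35576 g → mol O = 0.35576 ÷ 15.999 = 0.022236 mol
mass % O = 0.35576 g ÷ 0.5637 g × 100%

63.11%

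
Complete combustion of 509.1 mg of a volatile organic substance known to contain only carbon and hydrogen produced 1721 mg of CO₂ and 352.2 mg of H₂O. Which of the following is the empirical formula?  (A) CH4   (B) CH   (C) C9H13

mol C = 1.721 g CO₂ ÷ 44.009 g/mol = 0.039106 mol
mol H = 2 × 0.3522 g H₂O ÷ 18.015 g/mol = 0.039101 mol
Divide by the smallest (0.039101 mol): C 1.000, H 1.000

(B) CH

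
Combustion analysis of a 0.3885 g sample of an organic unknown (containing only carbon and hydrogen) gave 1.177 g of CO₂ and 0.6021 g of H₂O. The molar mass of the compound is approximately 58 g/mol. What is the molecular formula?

mol C = 1.177 g CO₂ ÷ 44.009 g/mol = 0.026745 mol
mol H = 2 × 0.6021 g H₂O ÷ 18.015 g/mol = 0.066844 mol
Divide by the smallest (0.026745 mol): C 1.000, H 2.499
Multiplying each by 2 gives whole numbers: C 2.00, H 5.00
Empirical formula: C2H5
Empirical-formula mass = 29.06 g/mol; 58 ÷ 29.06 ≈ 2, so the molecular formula is C4H10.

C4H10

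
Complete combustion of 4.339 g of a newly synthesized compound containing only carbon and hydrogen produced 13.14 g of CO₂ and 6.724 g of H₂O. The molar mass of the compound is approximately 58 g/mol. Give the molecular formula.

C4H10

mol C = 13.14 g CO₂ ÷ 44.009 g/mol = 0.29858 mol
mol H = 2 × 6.724 g H₂O ÷ 18.015 g/mol = 0.74649 mol
Divide by the smallest (0.29858 mol): C 1.000, H 2.500
Multiplying each by 2 gives whole numbers: C 2.00, H 5.00
Empirical formula: C2H5
Empirical-formula mass = 29.06 g/mol; 58 ÷ 29.06 ≈ 2, so the molecular formula is C4H10.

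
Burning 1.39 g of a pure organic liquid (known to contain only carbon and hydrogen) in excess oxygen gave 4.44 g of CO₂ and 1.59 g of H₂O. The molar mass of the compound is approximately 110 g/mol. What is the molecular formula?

C8H14

mol C = 4.44 g CO₂ ÷ 44.009 g/mol = 0.1009 mol
mol H = 2 × 1.59 g H₂O ÷ 18.015 g/mol = 0.1765 mol
Divide by the smallest (0.1009 mol): C 1.000, H 1.750
Multiplying each by 4 gives whole numbers: C 4.00, H 7.00
Empirical formula: C4H7
Empirical-formula mass = 55.10 g/mol; 110 ÷ 55.10 ≈ 2, so the molecular formula is C8H14.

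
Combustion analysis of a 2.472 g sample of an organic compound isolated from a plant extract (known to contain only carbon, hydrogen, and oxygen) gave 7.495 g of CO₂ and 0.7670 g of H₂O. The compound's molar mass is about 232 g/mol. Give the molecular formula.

mol C = 7.495 g CO₂ ÷ 44.009 g/mol = 0.17031 mol
mol H = 2 × 0.7670 g H₂O ÷ 18.015 g/mol = 0.085151 mol
mass O = 2.472 − (2.0455 + 0.085832) = 0.34062 g → mol O = 0.34062 ÷ 15.999 = 0.021290 mol
Divide by the smallest (0.021290 mol): C 7.999, H 4.000, O 1.000
Empirical formula: C8H4O
Empirical-formula mass = 116.12 g/mol; 232 ÷ 116.12 ≈ 2, so the molecular formula is C16H8O2.

C16H8O2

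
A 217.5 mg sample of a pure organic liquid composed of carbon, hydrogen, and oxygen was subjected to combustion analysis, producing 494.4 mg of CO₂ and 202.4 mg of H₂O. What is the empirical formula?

mol C = 0.4944 g CO₂ ÷ 44.009 g/mol = 0.011234 mol
mol H = 2 × 0.2024 g H₂O ÷ 18.015 g/mol = 0.022470 mol
mass O = 0.2175 − (0.13493 + 0.022650) = 0.059918 g → mol O = 0.059918 ÷ 15.999 = 0.0037451 mol
Divide by the smallest (0.0037451 mol): C 3.000, H 6.000, O 1.000

C3H6O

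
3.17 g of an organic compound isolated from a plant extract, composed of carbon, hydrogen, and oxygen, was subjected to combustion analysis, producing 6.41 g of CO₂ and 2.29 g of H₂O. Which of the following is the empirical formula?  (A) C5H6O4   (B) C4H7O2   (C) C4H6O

mol C = 6.41 g CO₂ ÷ 44.009 g/mol = 0.1457 mol
mol H = 2 × 2.29 g H₂O ÷ 18.015 g/mol = 0.2542 mol
mass O = 3.17 − (1.749 + 0.2563) = 1.164 g → mol O = 1.164 ÷ 15.999 = 0.07277 mol
Divide by the smallest (0.07277 mol): C 2.001, H 3.493, O 1.000
Multiplying each by 2 gives whole numbers: C 4.00, H 6.99, O 2.00

(B) C4H7O2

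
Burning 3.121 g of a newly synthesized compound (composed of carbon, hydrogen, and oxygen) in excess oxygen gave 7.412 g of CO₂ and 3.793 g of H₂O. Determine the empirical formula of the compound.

C4H10O

mol C = 7.412 g CO₂ ÷ 44.009 g/mol = 0.16842 mol
mol H = 2 × 3.793 g H₂O ÷ 18.015 g/mol = 0.42109 mol
mass O = 3.121 − (2.0229 + 0.42446) = 0.67364 g → mol O = 0.67364 ÷ 15.999 = 0.042105 mol
Divide by the smallest (0.042105 mol): C 4.000, H 10.001, O 1.000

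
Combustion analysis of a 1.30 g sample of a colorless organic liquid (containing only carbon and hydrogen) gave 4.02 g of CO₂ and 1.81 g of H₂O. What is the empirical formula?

mol C = 4.02 g CO₂ ÷ 44.009 g/mol = 0.09134 mol
mol H = 2 × 1.81 g H₂O ÷ 18.015 g/mol = 0.2009 mol
Divide by the smallest (0.09134 mol): C 1.000, H 2.200
Multiplying each by 5 gives whole numbers: C 5.00, H 11.00

C5H11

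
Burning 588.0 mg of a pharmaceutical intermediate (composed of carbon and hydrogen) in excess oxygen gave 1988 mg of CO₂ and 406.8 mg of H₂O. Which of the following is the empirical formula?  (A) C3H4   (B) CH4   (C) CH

mol C = 1.988 g CO₂ ÷ 44.009 g/mol = 0.045173 mol
mol H = 2 × 0.4068 g H₂O ÷ 18.015 g/mol = 0.045162 mol
Divide by the smallest (0.045162 mol): C 1.000, H 1.000

(C) CH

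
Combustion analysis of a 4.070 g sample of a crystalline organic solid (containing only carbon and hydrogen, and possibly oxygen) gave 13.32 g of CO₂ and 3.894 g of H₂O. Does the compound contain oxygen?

mol C = 13.32 g CO₂ ÷ 44.009 g/mol = 0.30267 mol
mol H = 2 × 3.894 g H₂O ÷ 18.015 g/mol = 0.43231 mol
C and H together account for 4.0711 g — essentially the entire 4.070 g sample — so the compound contains no oxygen.

no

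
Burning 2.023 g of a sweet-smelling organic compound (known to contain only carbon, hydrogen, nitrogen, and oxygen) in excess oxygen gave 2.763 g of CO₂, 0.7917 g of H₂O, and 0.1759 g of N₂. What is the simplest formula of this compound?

mol C = 2.763 g CO₂ ÷ 44.009 g/mol = 0.062783 mol
mol H = 2 × 0.7917 g H₂O ÷ 18.015 g/mol = 0.087893 mol
mol N = 2 × 0.1759 g N₂ ÷ 28.014 g/mol = 0.012558 mol
mass O = 2.023 − (0.75408 + 0.088597 + 0.17590) = 1.0044 g → mol O = 1.0044 ÷ 15.999 = 0.062780 mol
Divide by the smallest (0.012558 mol): C 4.999, H 6.999, N 1.000, O 4.999

C5H7NO5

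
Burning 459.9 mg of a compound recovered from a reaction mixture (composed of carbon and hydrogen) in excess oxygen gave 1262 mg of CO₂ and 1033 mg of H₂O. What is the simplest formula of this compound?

CH4

mol C = 1.262 g CO₂ ÷ 44.009 g/mol = 0.028676 mol
mol H = 2 × 1.033 g H₂O ÷ 18.015 g/mol = 0.11468 mol
Divide by the smallest (0.028676 mol): C 1.000, H 3.999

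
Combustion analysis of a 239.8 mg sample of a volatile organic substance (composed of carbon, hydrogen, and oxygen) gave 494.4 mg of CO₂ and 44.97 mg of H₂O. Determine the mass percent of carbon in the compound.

mol C = 0.4944 g CO₂ ÷ 44.009 g/mol = 0.011234 mol
mol H = 2 × 0.04497 g H₂O ÷ 18.015 g/mol = 0.0049925 mol
mass O = 0.2398 − (0.13493 + 0.0050324) = 0.099835 g → mol O = 0.099835 ÷ 15.999 = 0.0062401 mol
mass % C = 0.13493 g ÷ 0.2398 g × 100%

56.27%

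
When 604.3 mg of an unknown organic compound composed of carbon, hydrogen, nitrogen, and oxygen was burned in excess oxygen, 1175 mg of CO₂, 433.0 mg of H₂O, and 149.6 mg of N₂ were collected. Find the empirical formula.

C5H9N2O

mol C = 1.175 g CO₂ ÷ 44.009 g/mol = 0.026699 mol
mol H = 2 × 0.4330 g H₂O ÷ 18.015 g/mol = 0.048071 mol
mol N = 2 × 0.1496 g N₂ ÷ 28.014 g/mol = 0.010680 mol
mass O = 0.6043 − (0.32068 + 0.048456 + 0.14960) = 0.085562 g → mol O = 0.085562 ÷ 15.999 = 0.0053479 mol
Divide by the smallest (0.0053479 mol): C 4.992, H 8.989, N 1.997, O 1.000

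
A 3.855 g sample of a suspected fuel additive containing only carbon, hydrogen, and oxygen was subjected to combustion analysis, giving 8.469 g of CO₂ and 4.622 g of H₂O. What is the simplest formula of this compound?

C3H8O

mol C = 8.469 g CO₂ ÷ 44.009 g/mol = 0.19244 mol
mol H = 2 × 4.622 g H₂O ÷ 18.015 g/mol = 0.51313 mol
mass O = 3.855 − (2.3114 + 0.51723) = 1.0264 g → mol O = 1.0264 ÷ 15.999 = 0.064154 mol
Divide by the smallest (0.064154 mol): C 3.000, H 7.998, O 1.000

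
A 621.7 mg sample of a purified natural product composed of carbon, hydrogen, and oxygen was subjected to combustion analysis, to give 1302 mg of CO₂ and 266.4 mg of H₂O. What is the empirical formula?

C2H2O

mol C = 1.302 g CO₂ ÷ 44.009 g/mol = 0.029585 mol
mol H = 2 × 0.2664 g H₂O ÷ 18.015 g/mol = 0.029575 mol
mass O = 0.6217 − (0.35534 + 0.029812) = 0.23654 g → mol O = 0.23654 ÷ 15.999 = 0.014785 mol
Divide by the smallest (0.014785 mol): C 2.001, H 2.000, O 1.000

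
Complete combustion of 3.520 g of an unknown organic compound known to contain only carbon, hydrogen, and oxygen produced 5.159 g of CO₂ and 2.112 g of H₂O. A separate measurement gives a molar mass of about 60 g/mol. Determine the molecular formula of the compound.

C2H4O2

mol C = 5.159 g CO₂ ÷ 44.009 g/mol = 0.11723 mol
mol H = 2 × 2.112 g H₂O ÷ 18.015 g/mol = 0.23447 mol
mass O = 3.520 − (1.4080 + 0.23635) = 1.8757 g → mol O = 1.8757 ÷ 15.999 = 0.11724 mol
Divide by the smallest (0.11723 mol): C 1.000, H 2.000, O 1.000
Empirical formula: CH2O
Empirical-formula mass = 30.03 g/mol; 60 ÷ 30.03 ≈ 2, so the molecular formula is C2H4O2.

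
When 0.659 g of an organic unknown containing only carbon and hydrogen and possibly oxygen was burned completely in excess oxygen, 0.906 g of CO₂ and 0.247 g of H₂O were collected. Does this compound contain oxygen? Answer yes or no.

yes

mol C = 0.906 g CO₂ ÷ 44.009 g/mol = 0.02059 mol
mol H = 2 × 0.247 g H₂O ÷ 18.015 g/mol = 0.02742 mol
C and H account for only 0.2749 g of the 0.659 g sample; the remaining 0.3841 g must be oxygen.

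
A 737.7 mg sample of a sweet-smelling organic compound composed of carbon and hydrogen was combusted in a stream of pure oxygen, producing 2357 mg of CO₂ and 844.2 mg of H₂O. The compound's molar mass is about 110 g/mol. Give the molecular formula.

mol C = 2.357 g CO₂ ÷ 44.009 g/mol = 0.053557 mol
mol H = 2 × 0.8442 g H₂O ÷ 18.015 g/mol = 0.093722 mol
Divide by the smallest (0.053557 mol): C 1.000, H 1.750
Multiplying each by 4 gives whole numbers: C 4.00, H 7.00
Empirical formula: C4H7
Empirical-formula mass = 55.10 g/mol; 110 ÷ 55.10 ≈ 2, so the molecular formula is C8H14.

C8H14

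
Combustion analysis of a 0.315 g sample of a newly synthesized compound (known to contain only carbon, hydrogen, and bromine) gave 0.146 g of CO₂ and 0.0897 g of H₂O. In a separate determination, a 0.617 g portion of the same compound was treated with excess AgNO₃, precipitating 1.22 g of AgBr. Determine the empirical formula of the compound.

CH3Br

mol C = 0.146 g CO₂ ÷ 44.009 g/mol = 0.003318 mol
mol H = 2 × 0.0897 g H₂O ÷ 18.015 g/mol = 0.009958 mol
From the AgBr data: mol Br per gram of compound = (1.22 ÷ 187.772) ÷ 0.617 = 0.01053 mol/g, so in the 0.315 g combustion sample mol Br = 0.003317 mol
Divide by the smallest (0.003317 mol): C 1.000, H 3.002, Br 1.000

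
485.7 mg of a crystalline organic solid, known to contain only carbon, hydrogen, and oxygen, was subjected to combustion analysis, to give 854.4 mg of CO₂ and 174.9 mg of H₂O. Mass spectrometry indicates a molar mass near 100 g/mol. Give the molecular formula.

mol C = 0.8544 g CO₂ ÷ 44.009 g/mol = 0.019414 mol
mol H = 2 × 0.1749 g H₂O ÷ 18.015 g/mol = 0.019417 mol
mass O = 0.4857 − (0.23318 + 0.019572) = 0.23294 g → mol O = 0.23294 ÷ 15.999 = 0.014560 mol
Divide by the smallest (0.014560 mol): C 1.333, H 1.334, O 1.000
Multiplying each by 3 gives whole numbers: C 4.00, H 4.00, O 3.00
Empirical formula: C4H4O3
Empirical-formula mass = 100.07 g/mol; 100 ÷ 100.07 ≈ 1, so the molecular formula is C4H4O3.

C4H4O3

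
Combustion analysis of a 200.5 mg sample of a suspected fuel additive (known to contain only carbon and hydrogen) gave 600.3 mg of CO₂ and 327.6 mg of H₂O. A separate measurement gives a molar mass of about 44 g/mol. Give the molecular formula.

mol C = 0.6003 g CO₂ ÷ 44.009 g/mol = 0.013640 mol
mol H = 2 × 0.3276 g H₂O ÷ 18.015 g/mol = 0.036370 mol
Divide by the smallest (0.013640 mol): C 1.000, H 2.666
Multiplying each by 3 gives whole numbers: C 3.00, H 8.00
Empirical formula: C3H8
Empirical-formula mass = 44.10 g/mol; 44 ÷ 44.10 ≈ 1, so the molecular formula is C3H8.

C3H8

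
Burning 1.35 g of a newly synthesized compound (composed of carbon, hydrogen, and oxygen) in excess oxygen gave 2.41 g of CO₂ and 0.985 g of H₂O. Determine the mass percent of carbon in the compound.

48.7%

mol C = 2.41 g CO₂ ÷ 44.009 g/mol = 0.05476 mol
mol H = 2 × 0.985 g H₂O ÷ 18.015 g/mol = 0.1094 mol
mass O = 1.35 − (0.6577 + 0.1102) = 0.5820 g → mol O = 0.5820 ÷ 15.999 = 0.03638 mol
mass % C = 0.6577 g ÷ 1.35 g × 100%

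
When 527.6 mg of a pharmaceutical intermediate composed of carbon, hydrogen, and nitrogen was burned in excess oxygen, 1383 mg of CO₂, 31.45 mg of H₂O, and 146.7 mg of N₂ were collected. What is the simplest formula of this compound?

mol C = 1.383 g CO₂ ÷ 44.009 g/mol = 0.031425 mol
mol H = 2 × 0.03145 g H₂O ÷ 18.015 g/mol = 0.0034915 mol
mol N = 2 × 0.1467 g N₂ ÷ 28.014 g/mol = 0.010473 mol
Divide by the smallest (0.0034915 mol): C 9.000, H 1.000, N 3.000

C9HN3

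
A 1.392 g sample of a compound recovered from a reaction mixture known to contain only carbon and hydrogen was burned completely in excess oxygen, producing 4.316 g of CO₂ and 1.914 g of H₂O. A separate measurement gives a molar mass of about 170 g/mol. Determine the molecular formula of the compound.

C12H26

mol C = 4.316 g CO₂ ÷ 44.009 g/mol = 0.098071 mol
mol H = 2 × 1.914 g H₂O ÷ 18.015 g/mol = 0.21249 mol
Divide by the smallest (0.098071 mol): C 1.000, H 2.167
Multiplying each by 6 gives whole numbers: C 6.00, H 13.00
Empirical formula: C6H13
Empirical-formula mass = 85.17 g/mol; 170 ÷ 85.17 ≈ 2, so the molecular formula is C12H26.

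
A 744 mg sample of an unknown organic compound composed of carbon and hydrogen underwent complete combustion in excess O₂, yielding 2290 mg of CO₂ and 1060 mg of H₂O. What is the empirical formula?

mol C = 2.29 g CO₂ ÷ 44.009 g/mol = 0.05203 mol
mol H = 2 × 1.06 g H₂O ÷ 18.015 g/mol = 0.1177 mol
Divide by the smallest (0.05203 mol): C 1.000, H 2.262
Multiplying each by 4 gives whole numbers: C 4.00, H 9.05

C4H9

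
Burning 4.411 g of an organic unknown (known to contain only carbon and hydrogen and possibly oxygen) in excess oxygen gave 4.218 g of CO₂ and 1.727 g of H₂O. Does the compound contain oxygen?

mol C = 4.218 g CO₂ ÷ 44.009 g/mol = 0.095844 mol
mol H = 2 × 1.727 g H₂O ÷ 18.015 g/mol = 0.19173 mol
C and H account for only 1.3444 g of the 4.411 g sample; the remaining 3.0666 g must be oxygen.

yes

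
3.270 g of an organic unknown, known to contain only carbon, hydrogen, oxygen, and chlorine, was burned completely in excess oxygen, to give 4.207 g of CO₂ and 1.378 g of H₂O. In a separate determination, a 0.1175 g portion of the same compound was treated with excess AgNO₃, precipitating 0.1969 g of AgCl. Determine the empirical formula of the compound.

mol C = 4.207 g CO₂ ÷ 44.009 g/mol = 0.095594 mol
mol H = 2 × 1.378 g H₂O ÷ 18.015 g/mol = 0.15298 mol
From the AgCl data: mol Cl per gram of compound = (0.1969 ÷ 143.318) ÷ 0.1175 = 0.011692 mol/g, so in the 3.270 g combustion sample mol Cl = 0.038234 mol
mass O = 3.270 − (1.1482 + 0.15421 + 1.3554) = 0.61220 g → mol O = 0.61220 ÷ 15.999 = 0.038265 mol
Divide by the smallest (0.038234 mol): C 2.500, H 4.001, Cl 1.000, O 1.001
Multiplying each by 2 gives whole numbers: C 5.00, H 8.00, Cl 2.00, O 2.00

C5H8Cl2O2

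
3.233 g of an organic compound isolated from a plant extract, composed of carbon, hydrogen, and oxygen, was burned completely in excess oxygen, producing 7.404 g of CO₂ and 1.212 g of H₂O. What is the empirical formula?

mol C = 7.404 g CO₂ ÷ 44.009 g/mol = 0.16824 mol
mol H = 2 × 1.212 g H₂O ÷ 18.015 g/mol = 0.13455 mol
mass O = 3.233 − (2.0207 + 0.13563) = 1.0767 g → mol O = 1.0767 ÷ 15.999 = 0.067295 mol
Divide by the smallest (0.067295 mol): C 2.500, H 1.999, O 1.000
Multiplying each by 2 gives whole numbers: C 5.00, H 4.00, O 2.00

C5H4O2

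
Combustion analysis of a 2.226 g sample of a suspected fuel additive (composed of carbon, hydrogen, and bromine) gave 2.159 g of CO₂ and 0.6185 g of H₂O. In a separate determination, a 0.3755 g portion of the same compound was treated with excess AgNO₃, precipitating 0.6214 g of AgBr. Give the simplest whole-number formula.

mol C = 2.159 g CO₂ ÷ 44.009 g/mol = 0.049058 mol
mol H = 2 × 0.6185 g H₂O ÷ 18.015 g/mol = 0.068665 mol
From the AgBr data: mol Br per gram of compound = (0.6214 ÷ 187.772) ÷ 0.3755 = 0.0088131 mol/g, so in the 2.226 g combustion sample mol Br = 0.019618 mol
Divide by the smallest (0.019618 mol): C 2.501, H 3.500, Br 1.000
Multiplying each by 2 gives whole numbers: C 5.00, H 7.00, Br 2.00

C5H7Br2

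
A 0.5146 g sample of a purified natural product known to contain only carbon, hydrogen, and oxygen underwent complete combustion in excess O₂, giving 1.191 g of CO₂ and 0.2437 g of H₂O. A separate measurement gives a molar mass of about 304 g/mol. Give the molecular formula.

C16H16O6

mol C = 1.191 g CO₂ ÷ 44.009 g/mol = 0.027063 mol
mol H = 2 × 0.2437 g H₂O ÷ 18.015 g/mol = 0.027055 mol
mass O = 0.5146 − (0.32505 + 0.027272) = 0.16228 g → mol O = 0.16228 ÷ 15.999 = 0.010143 mol
Divide by the smallest (0.010143 mol): C 2.668, H 2.667, O 1.000
Multiplying each by 3 gives whole numbers: C 8.00, H 8.00, O 3.00
Empirical formula: C8H8O3
Empirical-formula mass = 152.15 g/mol; 304 ÷ 152.15 ≈ 2, so the molecular formula is C16H16O6.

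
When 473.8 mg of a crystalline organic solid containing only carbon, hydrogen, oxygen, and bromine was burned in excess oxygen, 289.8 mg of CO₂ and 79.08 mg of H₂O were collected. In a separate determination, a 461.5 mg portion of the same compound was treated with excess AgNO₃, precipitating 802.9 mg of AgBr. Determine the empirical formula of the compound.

C3H4Br2O

mol C = 0.2898 g CO₂ ÷ 44.009 g/mol = 0.0065850 mol
mol H = 2 × 0.07908 g H₂O ÷ 18.015 g/mol = 0.0087794 mol
From the AgBr data: mol Br per gram of compound = (0.8029 ÷ 187.772) ÷ 0.4615 = 0.0092653 mol/g, so in the 0.4738 g combustion sample mol Br = 0.0043899 mol
mass O = 0.4738 − (0.079093 + 0.0088496 + 0.35077) = 0.035088 g → mol O = 0.035088 ÷ 15.999 = 0.0021931 mol
Divide by the smallest (0.0021931 mol): C 3.003, H 4.003, Br 2.002, O 1.000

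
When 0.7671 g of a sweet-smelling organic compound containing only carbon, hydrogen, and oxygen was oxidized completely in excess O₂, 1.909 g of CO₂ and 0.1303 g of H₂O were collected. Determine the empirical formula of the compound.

C3HO

mol C = 1.909 g CO₂ ÷ 44.009 g/mol = 0.043377 mol
mol H = 2 × 0.1303 g H₂O ÷ 18.015 g/mol = 0.014466 mol
mass O = 0.7671 − (0.52101 + 0.014581) = 0.23151 g → mol O = 0.23151 ÷ 15.999 = 0.014470 mol
Divide by the smallest (0.014466 mol): C 2.999, H 1.000, O 1.000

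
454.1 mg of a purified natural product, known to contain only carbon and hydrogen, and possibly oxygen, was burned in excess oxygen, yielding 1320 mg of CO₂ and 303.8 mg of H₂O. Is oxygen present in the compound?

mol C = 1.320 g CO₂ ÷ 44.009 g/mol = 0.029994 mol
mol H = 2 × 0.3038 g H₂O ÷ 18.015 g/mol = 0.033727 mol
C and H account for only 0.39425 g of the 0.4541 g sample; the remaining 0.059846 g must be oxygen.

yes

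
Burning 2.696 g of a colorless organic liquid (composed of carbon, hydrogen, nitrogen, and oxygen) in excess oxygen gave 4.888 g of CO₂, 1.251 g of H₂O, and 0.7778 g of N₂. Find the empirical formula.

C4H5N2O

mol C = 4.888 g CO₂ ÷ 44.009 g/mol = 0.11107 mol
mol H = 2 × 1.251 g H₂O ÷ 18.015 g/mol = 0.13888 mol
mol N = 2 × 0.7778 g N₂ ÷ 28.014 g/mol = 0.055529 mol
mass O = 2.696 − (1.3340 + 0.14000 + 0.77780) = 0.44416 g → mol O = 0.44416 ÷ 15.999 = 0.027762 mol
Divide by the smallest (0.027762 mol): C 4.001, H 5.003, N 2.000, O 1.000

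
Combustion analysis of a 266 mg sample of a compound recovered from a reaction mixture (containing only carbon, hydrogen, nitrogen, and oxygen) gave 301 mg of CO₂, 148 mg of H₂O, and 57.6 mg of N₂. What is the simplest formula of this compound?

mol C = 0.301 g CO₂ ÷ 44.009 g/mol = 0.006840 mol
mol H = 2 × 0.148 g H₂O ÷ 18.015 g/mol = 0.01643 mol
mol N = 2 × 0.0576 g N₂ ÷ 28.014 g/mol = 0.004112 mol
mass O = 0.266 − (0.08215 + 0.01656 + 0.05760) = 0.1097 g → mol O = 0.1097 ÷ 15.999 = 0.006856 mol
Divide by the smallest (0.004112 mol): C 1.663, H 3.996, N 1.000, O 1.667
Multiplying each by 3 gives whole numbers: C 4.99, H 11.99, N 3.00, O 5.00

C5H12N3O5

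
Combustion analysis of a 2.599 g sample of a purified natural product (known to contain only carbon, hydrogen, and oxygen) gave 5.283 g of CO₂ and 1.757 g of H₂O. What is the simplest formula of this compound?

C8H13O4

mol C = 5.283 g CO₂ ÷ 44.009 g/mol = 0.12004 mol
mol H = 2 × 1.757 g H₂O ÷ 18.015 g/mol = 0.19506 mol
mass O = 2.599 − (1.4418 + 0.19662) = 0.96054 g → mol O = 0.96054 ÷ 15.999 = 0.060037 mol
Divide by the smallest (0.060037 mol): C 1.999, H 3.249, O 1.000
Multiplying each by 4 gives whole numbers: C 8.00, H 13.00, O 4.00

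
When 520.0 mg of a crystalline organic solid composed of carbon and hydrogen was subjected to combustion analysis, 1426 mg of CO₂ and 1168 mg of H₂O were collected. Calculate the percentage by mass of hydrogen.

25.14%

mol C = 1.426 g CO₂ ÷ 44.009 g/mol = 0.032402 mol
mol H = 2 × 1.168 g H₂O ÷ 18.015 g/mol = 0.12967 mol
mass % H = 0.13071 g ÷ 0.5200 g × 100%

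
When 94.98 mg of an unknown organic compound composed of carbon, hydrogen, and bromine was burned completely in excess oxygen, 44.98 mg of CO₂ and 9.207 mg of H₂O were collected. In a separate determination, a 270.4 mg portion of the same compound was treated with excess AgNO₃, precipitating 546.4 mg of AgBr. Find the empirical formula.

mol C = 0.04498 g CO₂ ÷ 44.009 g/mol = 0.0010221 mol
mol H = 2 × 0.009207 g H₂O ÷ 18.015 g/mol = 0.0010221 mol
From the AgBr data: mol Br per gram of compound = (0.5464 ÷ 187.772) ÷ 0.2704 = 0.010762 mol/g, so in the 0.09498 g combustion sample mol Br = 0.0010221 mol
Divide by the smallest (0.0010221 mol): C 1.000, H 1.000, Br 1.000

CHBr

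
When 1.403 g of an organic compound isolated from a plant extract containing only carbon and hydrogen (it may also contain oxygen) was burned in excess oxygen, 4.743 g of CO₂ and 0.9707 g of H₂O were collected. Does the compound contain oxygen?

mol C = 4.743 g CO₂ ÷ 44.009 g/mol = 0.10777 mol
mol H = 2 × 0.9707 g H₂O ÷ 18.015 g/mol = 0.10777 mol
C and H together account for 1.4031 g — essentially the entire 1.403 g sample — so the compound contains no oxygen.

no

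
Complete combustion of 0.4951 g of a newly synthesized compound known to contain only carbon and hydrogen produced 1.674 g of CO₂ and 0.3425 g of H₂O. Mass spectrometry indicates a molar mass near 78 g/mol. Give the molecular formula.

C6H6

mol C = 1.674 g CO₂ ÷ 44.009 g/mol = 0.038038 mol
mol H = 2 × 0.3425 g H₂O ÷ 18.015 g/mol = 0.038024 mol
Divide by the smallest (0.038024 mol): C 1.000, H 1.000
Empirical formula: CH
Empirical-formula mass = 13.02 g/mol; 78 ÷ 13.02 ≈ 6, so the molecular formula is C6H6.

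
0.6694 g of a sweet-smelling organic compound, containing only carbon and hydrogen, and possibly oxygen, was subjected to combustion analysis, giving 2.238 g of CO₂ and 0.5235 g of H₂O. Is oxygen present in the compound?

mol C = 2.238 g CO₂ ÷ 44.009 g/mol = 0.050853 mol
mol H = 2 × 0.5235 g H₂O ÷ 18.015 g/mol = 0.058118 mol
C and H together account for 0.66938 g — essentially the entire 0.6694 g sample — so the compound contains no oxygen.

no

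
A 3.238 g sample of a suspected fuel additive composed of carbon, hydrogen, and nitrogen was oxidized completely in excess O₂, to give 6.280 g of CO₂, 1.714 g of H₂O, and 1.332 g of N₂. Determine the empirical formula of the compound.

C3H4N2

mol C = 6.280 g CO₂ ÷ 44.009 g/mol = 0.14270 mol
mol H = 2 × 1.714 g H₂O ÷ 18.015 g/mol = 0.19029 mol
mol N = 2 × 1.332 g N₂ ÷ 28.014 g/mol = 0.095095 mol
Divide by the smallest (0.095095 mol): C 1.501, H 2.001, N 1.000
Multiplying each by 2 gives whole numbers: C 3.00, H 4.00, N 2.00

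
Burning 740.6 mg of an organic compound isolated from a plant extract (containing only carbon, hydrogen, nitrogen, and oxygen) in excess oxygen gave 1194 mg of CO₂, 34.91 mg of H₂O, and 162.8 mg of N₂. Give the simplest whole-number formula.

mol C = 1.194 g CO₂ ÷ 44.009 g/mol = 0.027131 mol
mol H = 2 × 0.03491 g H₂O ÷ 18.015 g/mol = 0.0038757 mol
mol N = 2 × 0.1628 g N₂ ÷ 28.014 g/mol = 0.011623 mol
mass O = 0.7406 − (0.32587 + 0.0039067 + 0.16280) = 0.24803 g → mol O = 0.24803 ÷ 15.999 = 0.015503 mol
Divide by the smallest (0.0038757 mol): C 7.000, H 1.000, N 2.999, O 4.000

C7HN3O4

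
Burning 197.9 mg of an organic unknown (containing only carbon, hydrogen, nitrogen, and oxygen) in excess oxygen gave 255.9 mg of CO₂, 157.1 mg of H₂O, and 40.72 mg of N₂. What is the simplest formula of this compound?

C4H12N2O3

mol C = 0.2559 g CO₂ ÷ 44.009 g/mol = 0.0058147 mol
mol H = 2 × 0.1571 g H₂O ÷ 18.015 g/mol = 0.017441 mol
mol N = 2 × 0.04072 g N₂ ÷ 28.014 g/mol = 0.0029071 mol
mass O = 0.1979 − (0.069841 + 0.017581 + 0.040720) = 0.069759 g → mol O = 0.069759 ÷ 15.999 = 0.0043602 mol
Divide by the smallest (0.0029071 mol): C 2.000, H 5.999, N 1.000, O 1.500
Multiplying each by 2 gives whole numbers: C 4.00, H 12.00, N 2.00, O 3.00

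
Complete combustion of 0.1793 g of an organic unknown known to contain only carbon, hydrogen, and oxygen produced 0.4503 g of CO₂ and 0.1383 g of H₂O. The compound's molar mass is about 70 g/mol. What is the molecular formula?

C4H6O

mol C = 0.4503 g CO₂ ÷ 44.009 g/mol = 0.010232 mol
mol H = 2 × 0.1383 g H₂O ÷ 18.015 g/mol = 0.015354 mol
mass O = 0.1793 − (0.12290 + 0.015477) = 0.040927 g → mol O = 0.040927 ÷ 15.999 = 0.0025581 mol
Divide by the smallest (0.0025581 mol): C 4.000, H 6.002, O 1.000
Empirical formula: C4H6O
Empirical-formula mass = 70.09 g/mol; 70 ÷ 70.09 ≈ 1, so the molecular formula is C4H6O.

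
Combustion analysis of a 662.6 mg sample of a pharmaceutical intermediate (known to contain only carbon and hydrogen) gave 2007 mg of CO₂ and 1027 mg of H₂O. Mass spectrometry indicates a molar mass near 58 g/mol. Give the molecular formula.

C4H10

mol C = 2.007 g CO₂ ÷ 44.009 g/mol = 0.045604 mol
mol H = 2 × 1.027 g H₂O ÷ 18.015 g/mol = 0.11402 mol
Divide by the smallest (0.045604 mol): C 1.000, H 2.500
Multiplying each by 2 gives whole numbers: C 2.00, H 5.00
Empirical formula: C2H5
Empirical-formula mass = 29.06 g/mol; 58 ÷ 29.06 ≈ 2, so the molecular formula is C4H10.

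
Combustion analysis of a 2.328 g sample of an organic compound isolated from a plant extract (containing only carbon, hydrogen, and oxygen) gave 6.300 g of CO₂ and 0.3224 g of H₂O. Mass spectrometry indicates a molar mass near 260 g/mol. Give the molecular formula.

mol C = 6.300 g CO₂ ÷ 44.009 g/mol = 0.14315 mol
mol H = 2 × 0.3224 g H₂O ÷ 18.015 g/mol = 0.035792 mol
mass O = 2.328 − (1.7194 + 0.036079) = 0.57252 g → mol O = 0.57252 ÷ 15.999 = 0.035784 mol
Divide by the smallest (0.035784 mol): C 4.000, H 1.000, O 1.000
Empirical formula: C4HO
Empirical-formula mass = 65.05 g/mol; 260 ÷ 65.05 ≈ 4, so the molecular formula is C16H4O4.

C16H4O4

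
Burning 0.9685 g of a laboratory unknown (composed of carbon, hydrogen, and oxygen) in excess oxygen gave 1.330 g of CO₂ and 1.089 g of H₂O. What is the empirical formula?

mol C = 1.330 g CO₂ ÷ 44.009 g/mol = 0.030221 mol
mol H = 2 × 1.089 g H₂O ÷ 18.015 g/mol = 0.12090 mol
mass O = 0.9685 − (0.36299 + 0.12187) = 0.48365 g → mol O = 0.48365 ÷ 15.999 = 0.030230 mol
Divide by the smallest (0.030221 mol): C 1.000, H 4.000, O 1.000

CH4O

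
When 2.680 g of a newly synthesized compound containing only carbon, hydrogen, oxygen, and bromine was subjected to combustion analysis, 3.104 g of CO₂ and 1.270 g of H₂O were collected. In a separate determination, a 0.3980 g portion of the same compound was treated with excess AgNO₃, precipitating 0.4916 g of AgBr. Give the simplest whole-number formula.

C4H8BrO

mol C = 3.104 g CO₂ ÷ 44.009 g/mol = 0.070531 mol
mol H = 2 × 1.270 g H₂O ÷ 18.015 g/mol = 0.14099 mol
From the AgBr data: mol Br per gram of compound = (0.4916 ÷ 187.772) ÷ 0.3980 = 0.0065781 mol/g, so in the 2.680 g combustion sample mol Br = 0.017629 mol
mass O = 2.680 − (0.84715 + 0.14212 + 1.4086) = 0.28209 g → mol O = 0.28209 ÷ 15.999 = 0.017631 mol
Divide by the smallest (0.017629 mol): C 4.001, H 7.998, Br 1.000, O 1.000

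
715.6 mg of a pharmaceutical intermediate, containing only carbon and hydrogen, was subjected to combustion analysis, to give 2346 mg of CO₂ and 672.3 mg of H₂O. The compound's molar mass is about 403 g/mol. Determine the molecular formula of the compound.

C30H42

mol C = 2.346 g CO₂ ÷ 44.009 g/mol = 0.053307 mol
mol H = 2 × 0.6723 g H₂O ÷ 18.015 g/mol = 0.074638 mol
Divide by the smallest (0.053307 mol): C 1.000, H 1.400
Multiplying each by 5 gives whole numbers: C 5.00, H 7.00
Empirical formula: C5H7
Empirical-formula mass = 67.11 g/mol; 403 ÷ 67.11 ≈ 6, so the molecular formula is C30H42.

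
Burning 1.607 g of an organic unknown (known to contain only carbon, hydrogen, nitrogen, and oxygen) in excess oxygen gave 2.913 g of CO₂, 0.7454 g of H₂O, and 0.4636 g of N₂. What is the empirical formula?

C4H5N2O

mol C = 2.913 g CO₂ ÷ 44.009 g/mol = 0.066191 mol
mol H = 2 × 0.7454 g H₂O ÷ 18.015 g/mol = 0.082753 mol
mol N = 2 × 0.4636 g N₂ ÷ 28.014 g/mol = 0.033098 mol
mass O = 1.607 − (0.79502 + 0.083415 + 0.46360) = 0.26496 g → mol O = 0.26496 ÷ 15.999 = 0.016561 mol
Divide by the smallest (0.016561 mol): C 3.997, H 4.997, N 1.998, O 1.000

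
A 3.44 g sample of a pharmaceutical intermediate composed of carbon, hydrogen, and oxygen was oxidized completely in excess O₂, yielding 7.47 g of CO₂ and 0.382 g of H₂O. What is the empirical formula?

mol C = 7.47 g CO₂ ÷ 44.009 g/mol = 0.1697 mol
mol H = 2 × 0.382 g H₂O ÷ 18.015 g/mol = 0.04241 mol
mass O = 3.44 − (2.039 + 0.04275) = 1.359 g → mol O = 1.359 ÷ 15.999 = 0.08491 mol
Divide by the smallest (0.04241 mol): C 4.002, H 1.000, O 2.002

C4HO2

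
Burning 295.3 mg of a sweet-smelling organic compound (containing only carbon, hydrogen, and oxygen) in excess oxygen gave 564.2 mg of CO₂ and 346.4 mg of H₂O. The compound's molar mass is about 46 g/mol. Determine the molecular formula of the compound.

mol C = 0.5642 g CO₂ ÷ 44.009 g/mol = 0.012820 mol
mol H = 2 × 0.3464 g H₂O ÷ 18.015 g/mol = 0.038457 mol
mass O = 0.2953 − (0.15398 + 0.038764) = 0.10255 g → mol O = 0.10255 ÷ 15.999 = 0.0064100 mol
Divide by the smallest (0.0064100 mol): C 2.000, H 6.000, O 1.000
Empirical formula: C2H6O
Empirical-formula mass = 46.07 g/mol; 46 ÷ 46.07 ≈ 1, so the molecular formula is C2H6O.

C2H6O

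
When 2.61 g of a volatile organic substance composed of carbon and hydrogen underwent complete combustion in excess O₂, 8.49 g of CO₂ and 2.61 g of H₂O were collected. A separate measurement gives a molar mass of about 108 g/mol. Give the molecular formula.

C8H12

mol C = 8.49 g CO₂ ÷ 44.009 g/mol = 0.1929 mol
mol H = 2 × 2.61 g H₂O ÷ 18.015 g/mol = 0.2898 mol
Divide by the smallest (0.1929 mol): C 1.000, H 1.502
Multiplying each by 2 gives whole numbers: C 2.00, H 3.00
Empirical formula: C2H3
Empirical-formula mass = 27.05 g/mol; 108 ÷ 27.05 ≈ 4, so the molecular formula is C8H12.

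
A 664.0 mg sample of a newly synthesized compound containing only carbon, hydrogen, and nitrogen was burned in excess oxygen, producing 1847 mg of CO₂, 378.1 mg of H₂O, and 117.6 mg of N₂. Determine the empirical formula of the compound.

C5H5N

mol C = 1.847 g CO₂ ÷ 44.009 g/mol = 0.041969 mol
mol H = 2 × 0.3781 g H₂O ÷ 18.015 g/mol = 0.041976 mol
mol N = 2 × 0.1176 g N₂ ÷ 28.014 g/mol = 0.0083958 mol
Divide by the smallest (0.0083958 mol): C 4.999, H 5.000, N 1.000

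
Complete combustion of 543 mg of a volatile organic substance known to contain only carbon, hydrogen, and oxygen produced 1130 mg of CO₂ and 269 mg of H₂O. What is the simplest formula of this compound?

mol C = 1.13 g CO₂ ÷ 44.009 g/mol = 0.02568 mol
mol H = 2 × 0.269 g H₂O ÷ 18.015 g/mol = 0.02986 mol
mass O = 0.543 − (0.3084 + 0.03010) = 0.2045 g → mol O = 0.2045 ÷ 15.999 = 0.01278 mol
Divide by the smallest (0.01278 mol): C 2.009, H 2.336, O 1.000
Multiplying each by 3 gives whole numbers: C 6.03, H 7.01, O 3.00

C6H7O3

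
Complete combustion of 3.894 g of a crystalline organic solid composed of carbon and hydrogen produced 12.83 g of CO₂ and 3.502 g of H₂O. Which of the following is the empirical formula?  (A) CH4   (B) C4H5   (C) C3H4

(C) C3H4

mol C = 12.83 g CO₂ ÷ 44.009 g/mol = 0.29153 mol
mol H = 2 × 3.502 g H₂O ÷ 18.015 g/mol = 0.38879 mol
Divide by the smallest (0.29153 mol): C 1.000, H 1.334
Multiplying each by 3 gives whole numbers: C 3.00, H 4.00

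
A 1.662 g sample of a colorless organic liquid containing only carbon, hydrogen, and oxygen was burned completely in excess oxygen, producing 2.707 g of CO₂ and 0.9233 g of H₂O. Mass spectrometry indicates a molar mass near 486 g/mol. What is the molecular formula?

C18H30O15

mol C = 2.707 g CO₂ ÷ 44.009 g/mol = 0.061510 mol
mol H = 2 × 0.9233 g H₂O ÷ 18.015 g/mol = 0.10250 mol
mass O = 1.662 − (0.73880 + 0.10332) = 0.81988 g → mol O = 0.81988 ÷ 15.999 = 0.051246 mol
Divide by the smallest (0.051246 mol): C 1.200, H 2.000, O 1.000
Multiplying each by 5 gives whole numbers: C 6.00, H 10.00, O 5.00
Empirical formula: C6H10O5
Empirical-formula mass = 162.14 g/mol; 486 ÷ 162.14 ≈ 3, so the molecular formula is C18H30O15.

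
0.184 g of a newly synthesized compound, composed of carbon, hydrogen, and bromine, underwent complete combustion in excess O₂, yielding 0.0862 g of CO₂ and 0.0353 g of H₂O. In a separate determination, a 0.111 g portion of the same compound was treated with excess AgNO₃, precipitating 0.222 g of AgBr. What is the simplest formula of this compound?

mol C = 0.0862 g CO₂ ÷ 44.009 g/mol = 0.001959 mol
mol H = 2 × 0.0353 g H₂O ÷ 18.015 g/mol = 0.003919 mol
From the AgBr data: mol Br per gram of compound = (0.222 ÷ 187.772) ÷ 0.111 = 0.01065 mol/g, so in the 0.184 g combustion sample mol Br = 0.001960 mol
Divide by the smallest (0.001959 mol): C 1.000, H 2.001, Br 1.001

CH2Br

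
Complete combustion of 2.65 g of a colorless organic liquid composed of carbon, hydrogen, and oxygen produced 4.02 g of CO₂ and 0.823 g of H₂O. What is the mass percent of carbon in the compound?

mol C = 4.02 g CO₂ ÷ 44.009 g/mol = 0.09134 mol
mol H = 2 × 0.823 g H₂O ÷ 18.015 g/mol = 0.09137 mol
mass O = 2.65 − (1.097 + 0.09210) = 1.461 g → mol O = 1.461 ÷ 15.999 = 0.09130 mol
mass % C = 1.097 g ÷ 2.65 g × 100%

41.4%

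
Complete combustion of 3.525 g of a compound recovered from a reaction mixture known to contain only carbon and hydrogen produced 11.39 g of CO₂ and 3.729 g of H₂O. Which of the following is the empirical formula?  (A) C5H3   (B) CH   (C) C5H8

mol C = 11.39 g CO₂ ÷ 44.009 g/mol = 0.25881 mol
mol H = 2 × 3.729 g H₂O ÷ 18.015 g/mol = 0.41399 mol
Divide by the smallest (0.25881 mol): C 1.000, H 1.600
Multiplying each by 5 gives whole numbers: C 5.00, H 8.00

(C) C5H8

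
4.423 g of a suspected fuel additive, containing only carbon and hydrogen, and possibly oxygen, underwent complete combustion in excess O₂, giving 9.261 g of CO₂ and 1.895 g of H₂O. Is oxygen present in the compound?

yes

mol C = 9.261 g CO₂ ÷ 44.009 g/mol = 0.21043 mol
mol H = 2 × 1.895 g H₂O ÷ 18.015 g/mol = 0.21038 mol
C and H account for only 2.7396 g of the 4.423 g sample; the remaining 1.6834 g must be oxygen.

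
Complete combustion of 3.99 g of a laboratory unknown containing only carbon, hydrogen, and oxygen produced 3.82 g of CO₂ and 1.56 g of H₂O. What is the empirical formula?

CH2O2

mol C = 3.82 g CO₂ ÷ 44.009 g/mol = 0.08680 mol
mol H = 2 × 1.56 g H₂O ÷ 18.015 g/mol = 0.1732 mol
mass O = 3.99 − (1.043 + 0.1746) = 2.773 g → mol O = 2.773 ÷ 15.999 = 0.1733 mol
Divide by the smallest (0.08680 mol): C 1.000, H 1.995, O 1.997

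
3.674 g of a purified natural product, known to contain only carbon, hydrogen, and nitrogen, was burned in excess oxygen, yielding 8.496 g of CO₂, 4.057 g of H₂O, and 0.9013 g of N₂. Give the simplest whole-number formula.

mol C = 8.496 g CO₂ ÷ 44.009 g/mol = 0.19305 mol
mol H = 2 × 4.057 g H₂O ÷ 18.015 g/mol = 0.45040 mol
mol N = 2 × 0.9013 g N₂ ÷ 28.014 g/mol = 0.064346 mol
Divide by the smallest (0.064346 mol): C 3.000, H 7.000, N 1.000

C3H7N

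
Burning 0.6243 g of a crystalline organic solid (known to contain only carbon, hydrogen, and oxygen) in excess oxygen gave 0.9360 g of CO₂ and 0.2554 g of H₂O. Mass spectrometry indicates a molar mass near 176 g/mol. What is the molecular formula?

mol C = 0.9360 g CO₂ ÷ 44.009 g/mol = 0.021268 mol
mol H = 2 × 0.2554 g H₂O ÷ 18.015 g/mol = 0.028354 mol
mass O = 0.6243 − (0.25545 + 0.028581) = 0.34026 g → mol O = 0.34026 ÷ 15.999 = 0.021268 mol
Divide by the smallest (0.021268 mol): C 1.000, H 1.333, O 1.000
Multiplying each by 3 gives whole numbers: C 3.00, H 4.00, O 3.00
Empirical formula: C3H4O3
Empirical-formula mass = 88.06 g/mol; 176 ÷ 88.06 ≈ 2, so the molecular formula is C6H8O6.

C6H8O6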